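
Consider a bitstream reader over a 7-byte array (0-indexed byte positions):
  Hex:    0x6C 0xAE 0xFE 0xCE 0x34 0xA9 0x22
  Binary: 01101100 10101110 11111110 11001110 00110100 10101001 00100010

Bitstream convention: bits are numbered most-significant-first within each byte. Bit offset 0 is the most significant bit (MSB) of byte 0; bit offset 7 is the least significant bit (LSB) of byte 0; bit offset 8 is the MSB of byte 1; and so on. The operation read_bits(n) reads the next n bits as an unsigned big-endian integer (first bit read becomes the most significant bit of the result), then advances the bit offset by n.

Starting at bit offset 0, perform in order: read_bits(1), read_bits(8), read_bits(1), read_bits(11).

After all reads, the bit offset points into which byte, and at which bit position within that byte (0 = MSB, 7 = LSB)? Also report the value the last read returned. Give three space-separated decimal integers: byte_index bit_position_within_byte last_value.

Answer: 2 5 1503

Derivation:
Read 1: bits[0:1] width=1 -> value=0 (bin 0); offset now 1 = byte 0 bit 1; 55 bits remain
Read 2: bits[1:9] width=8 -> value=217 (bin 11011001); offset now 9 = byte 1 bit 1; 47 bits remain
Read 3: bits[9:10] width=1 -> value=0 (bin 0); offset now 10 = byte 1 bit 2; 46 bits remain
Read 4: bits[10:21] width=11 -> value=1503 (bin 10111011111); offset now 21 = byte 2 bit 5; 35 bits remain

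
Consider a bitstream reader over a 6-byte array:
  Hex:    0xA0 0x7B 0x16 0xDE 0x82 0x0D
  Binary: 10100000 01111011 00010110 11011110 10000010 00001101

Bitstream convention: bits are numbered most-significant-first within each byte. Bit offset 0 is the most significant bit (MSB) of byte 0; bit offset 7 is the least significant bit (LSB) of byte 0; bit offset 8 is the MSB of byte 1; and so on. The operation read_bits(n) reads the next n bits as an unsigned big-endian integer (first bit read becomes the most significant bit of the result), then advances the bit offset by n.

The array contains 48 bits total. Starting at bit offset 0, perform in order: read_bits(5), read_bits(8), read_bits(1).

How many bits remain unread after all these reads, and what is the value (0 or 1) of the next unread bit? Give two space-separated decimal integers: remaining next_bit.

Read 1: bits[0:5] width=5 -> value=20 (bin 10100); offset now 5 = byte 0 bit 5; 43 bits remain
Read 2: bits[5:13] width=8 -> value=15 (bin 00001111); offset now 13 = byte 1 bit 5; 35 bits remain
Read 3: bits[13:14] width=1 -> value=0 (bin 0); offset now 14 = byte 1 bit 6; 34 bits remain

Answer: 34 1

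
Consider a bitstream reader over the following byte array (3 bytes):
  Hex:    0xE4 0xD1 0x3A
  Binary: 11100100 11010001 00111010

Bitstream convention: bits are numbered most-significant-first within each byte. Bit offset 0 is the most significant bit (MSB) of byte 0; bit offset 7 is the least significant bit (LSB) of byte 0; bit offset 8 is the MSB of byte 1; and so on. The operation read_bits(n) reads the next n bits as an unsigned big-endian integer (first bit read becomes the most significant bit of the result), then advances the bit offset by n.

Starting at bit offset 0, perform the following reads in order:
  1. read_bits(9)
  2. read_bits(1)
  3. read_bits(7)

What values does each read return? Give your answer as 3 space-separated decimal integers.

Answer: 457 1 34

Derivation:
Read 1: bits[0:9] width=9 -> value=457 (bin 111001001); offset now 9 = byte 1 bit 1; 15 bits remain
Read 2: bits[9:10] width=1 -> value=1 (bin 1); offset now 10 = byte 1 bit 2; 14 bits remain
Read 3: bits[10:17] width=7 -> value=34 (bin 0100010); offset now 17 = byte 2 bit 1; 7 bits remain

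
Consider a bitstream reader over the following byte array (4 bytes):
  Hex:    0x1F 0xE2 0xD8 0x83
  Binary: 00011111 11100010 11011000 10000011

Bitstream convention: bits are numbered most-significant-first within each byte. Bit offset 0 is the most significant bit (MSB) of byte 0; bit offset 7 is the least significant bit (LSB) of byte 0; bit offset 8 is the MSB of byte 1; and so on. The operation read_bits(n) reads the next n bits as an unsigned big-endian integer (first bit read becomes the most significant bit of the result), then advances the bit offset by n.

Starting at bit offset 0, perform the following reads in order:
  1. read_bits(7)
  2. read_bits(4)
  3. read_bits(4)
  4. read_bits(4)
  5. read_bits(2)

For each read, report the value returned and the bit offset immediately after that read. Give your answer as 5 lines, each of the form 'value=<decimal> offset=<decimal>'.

Read 1: bits[0:7] width=7 -> value=15 (bin 0001111); offset now 7 = byte 0 bit 7; 25 bits remain
Read 2: bits[7:11] width=4 -> value=15 (bin 1111); offset now 11 = byte 1 bit 3; 21 bits remain
Read 3: bits[11:15] width=4 -> value=1 (bin 0001); offset now 15 = byte 1 bit 7; 17 bits remain
Read 4: bits[15:19] width=4 -> value=6 (bin 0110); offset now 19 = byte 2 bit 3; 13 bits remain
Read 5: bits[19:21] width=2 -> value=3 (bin 11); offset now 21 = byte 2 bit 5; 11 bits remain

Answer: value=15 offset=7
value=15 offset=11
value=1 offset=15
value=6 offset=19
value=3 offset=21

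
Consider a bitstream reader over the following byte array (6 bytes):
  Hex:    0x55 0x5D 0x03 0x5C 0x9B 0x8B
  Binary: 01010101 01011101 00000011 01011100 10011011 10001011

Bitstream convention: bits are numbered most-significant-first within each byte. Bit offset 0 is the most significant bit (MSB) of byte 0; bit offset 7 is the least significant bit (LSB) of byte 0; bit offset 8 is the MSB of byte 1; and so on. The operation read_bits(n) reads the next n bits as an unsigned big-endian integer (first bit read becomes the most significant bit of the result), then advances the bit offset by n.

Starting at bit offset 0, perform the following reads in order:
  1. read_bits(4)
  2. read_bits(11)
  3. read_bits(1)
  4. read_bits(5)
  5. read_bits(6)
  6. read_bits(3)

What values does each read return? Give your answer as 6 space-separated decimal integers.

Read 1: bits[0:4] width=4 -> value=5 (bin 0101); offset now 4 = byte 0 bit 4; 44 bits remain
Read 2: bits[4:15] width=11 -> value=686 (bin 01010101110); offset now 15 = byte 1 bit 7; 33 bits remain
Read 3: bits[15:16] width=1 -> value=1 (bin 1); offset now 16 = byte 2 bit 0; 32 bits remain
Read 4: bits[16:21] width=5 -> value=0 (bin 00000); offset now 21 = byte 2 bit 5; 27 bits remain
Read 5: bits[21:27] width=6 -> value=26 (bin 011010); offset now 27 = byte 3 bit 3; 21 bits remain
Read 6: bits[27:30] width=3 -> value=7 (bin 111); offset now 30 = byte 3 bit 6; 18 bits remain

Answer: 5 686 1 0 26 7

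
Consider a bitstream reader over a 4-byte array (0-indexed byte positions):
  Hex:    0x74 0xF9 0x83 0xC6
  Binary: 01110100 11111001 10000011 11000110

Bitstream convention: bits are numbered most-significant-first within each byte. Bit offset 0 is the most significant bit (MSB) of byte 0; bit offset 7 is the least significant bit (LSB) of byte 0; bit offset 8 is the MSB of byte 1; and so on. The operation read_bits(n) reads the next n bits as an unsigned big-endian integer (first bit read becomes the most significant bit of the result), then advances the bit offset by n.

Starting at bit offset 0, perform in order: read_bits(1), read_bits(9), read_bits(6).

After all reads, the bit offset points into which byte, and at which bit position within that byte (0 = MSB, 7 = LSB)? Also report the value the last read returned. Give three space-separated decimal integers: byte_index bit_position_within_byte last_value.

Answer: 2 0 57

Derivation:
Read 1: bits[0:1] width=1 -> value=0 (bin 0); offset now 1 = byte 0 bit 1; 31 bits remain
Read 2: bits[1:10] width=9 -> value=467 (bin 111010011); offset now 10 = byte 1 bit 2; 22 bits remain
Read 3: bits[10:16] width=6 -> value=57 (bin 111001); offset now 16 = byte 2 bit 0; 16 bits remain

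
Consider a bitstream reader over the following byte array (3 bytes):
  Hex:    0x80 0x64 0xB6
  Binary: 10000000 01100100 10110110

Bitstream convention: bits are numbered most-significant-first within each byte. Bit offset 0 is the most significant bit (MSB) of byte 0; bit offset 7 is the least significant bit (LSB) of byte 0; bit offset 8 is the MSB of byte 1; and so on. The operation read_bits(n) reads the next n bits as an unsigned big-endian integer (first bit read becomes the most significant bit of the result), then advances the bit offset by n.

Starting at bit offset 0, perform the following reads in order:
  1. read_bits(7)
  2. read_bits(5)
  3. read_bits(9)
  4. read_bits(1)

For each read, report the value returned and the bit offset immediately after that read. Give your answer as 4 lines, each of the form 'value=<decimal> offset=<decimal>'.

Read 1: bits[0:7] width=7 -> value=64 (bin 1000000); offset now 7 = byte 0 bit 7; 17 bits remain
Read 2: bits[7:12] width=5 -> value=6 (bin 00110); offset now 12 = byte 1 bit 4; 12 bits remain
Read 3: bits[12:21] width=9 -> value=150 (bin 010010110); offset now 21 = byte 2 bit 5; 3 bits remain
Read 4: bits[21:22] width=1 -> value=1 (bin 1); offset now 22 = byte 2 bit 6; 2 bits remain

Answer: value=64 offset=7
value=6 offset=12
value=150 offset=21
value=1 offset=22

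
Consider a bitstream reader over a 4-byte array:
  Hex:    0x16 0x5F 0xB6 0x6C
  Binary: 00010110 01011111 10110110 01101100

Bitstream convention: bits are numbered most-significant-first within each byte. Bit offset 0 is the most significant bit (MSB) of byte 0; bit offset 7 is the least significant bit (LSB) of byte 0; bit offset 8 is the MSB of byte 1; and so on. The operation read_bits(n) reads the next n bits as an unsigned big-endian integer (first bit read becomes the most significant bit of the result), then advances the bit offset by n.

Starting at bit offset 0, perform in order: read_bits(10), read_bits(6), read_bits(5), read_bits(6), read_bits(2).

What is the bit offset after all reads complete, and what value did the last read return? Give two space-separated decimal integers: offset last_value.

Read 1: bits[0:10] width=10 -> value=89 (bin 0001011001); offset now 10 = byte 1 bit 2; 22 bits remain
Read 2: bits[10:16] width=6 -> value=31 (bin 011111); offset now 16 = byte 2 bit 0; 16 bits remain
Read 3: bits[16:21] width=5 -> value=22 (bin 10110); offset now 21 = byte 2 bit 5; 11 bits remain
Read 4: bits[21:27] width=6 -> value=51 (bin 110011); offset now 27 = byte 3 bit 3; 5 bits remain
Read 5: bits[27:29] width=2 -> value=1 (bin 01); offset now 29 = byte 3 bit 5; 3 bits remain

Answer: 29 1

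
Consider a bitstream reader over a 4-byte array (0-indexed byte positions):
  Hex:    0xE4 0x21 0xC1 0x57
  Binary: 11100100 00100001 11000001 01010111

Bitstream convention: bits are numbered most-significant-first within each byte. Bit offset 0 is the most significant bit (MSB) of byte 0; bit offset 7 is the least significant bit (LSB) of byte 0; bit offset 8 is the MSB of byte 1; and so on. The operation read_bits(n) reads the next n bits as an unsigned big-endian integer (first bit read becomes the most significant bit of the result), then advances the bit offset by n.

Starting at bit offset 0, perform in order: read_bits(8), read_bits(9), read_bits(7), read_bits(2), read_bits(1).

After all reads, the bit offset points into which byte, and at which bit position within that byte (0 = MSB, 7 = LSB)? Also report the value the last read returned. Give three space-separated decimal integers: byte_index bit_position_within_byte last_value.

Answer: 3 3 0

Derivation:
Read 1: bits[0:8] width=8 -> value=228 (bin 11100100); offset now 8 = byte 1 bit 0; 24 bits remain
Read 2: bits[8:17] width=9 -> value=67 (bin 001000011); offset now 17 = byte 2 bit 1; 15 bits remain
Read 3: bits[17:24] width=7 -> value=65 (bin 1000001); offset now 24 = byte 3 bit 0; 8 bits remain
Read 4: bits[24:26] width=2 -> value=1 (bin 01); offset now 26 = byte 3 bit 2; 6 bits remain
Read 5: bits[26:27] width=1 -> value=0 (bin 0); offset now 27 = byte 3 bit 3; 5 bits remain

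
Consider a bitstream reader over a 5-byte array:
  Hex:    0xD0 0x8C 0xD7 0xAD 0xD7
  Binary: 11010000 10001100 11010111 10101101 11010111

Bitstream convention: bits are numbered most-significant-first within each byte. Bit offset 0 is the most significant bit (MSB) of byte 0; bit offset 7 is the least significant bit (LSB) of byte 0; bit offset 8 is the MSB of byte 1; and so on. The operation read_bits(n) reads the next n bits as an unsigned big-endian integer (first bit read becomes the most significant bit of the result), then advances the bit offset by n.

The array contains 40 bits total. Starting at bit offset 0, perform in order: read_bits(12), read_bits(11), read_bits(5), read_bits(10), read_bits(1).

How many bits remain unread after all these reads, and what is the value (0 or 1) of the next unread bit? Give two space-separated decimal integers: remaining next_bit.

Read 1: bits[0:12] width=12 -> value=3336 (bin 110100001000); offset now 12 = byte 1 bit 4; 28 bits remain
Read 2: bits[12:23] width=11 -> value=1643 (bin 11001101011); offset now 23 = byte 2 bit 7; 17 bits remain
Read 3: bits[23:28] width=5 -> value=26 (bin 11010); offset now 28 = byte 3 bit 4; 12 bits remain
Read 4: bits[28:38] width=10 -> value=885 (bin 1101110101); offset now 38 = byte 4 bit 6; 2 bits remain
Read 5: bits[38:39] width=1 -> value=1 (bin 1); offset now 39 = byte 4 bit 7; 1 bits remain

Answer: 1 1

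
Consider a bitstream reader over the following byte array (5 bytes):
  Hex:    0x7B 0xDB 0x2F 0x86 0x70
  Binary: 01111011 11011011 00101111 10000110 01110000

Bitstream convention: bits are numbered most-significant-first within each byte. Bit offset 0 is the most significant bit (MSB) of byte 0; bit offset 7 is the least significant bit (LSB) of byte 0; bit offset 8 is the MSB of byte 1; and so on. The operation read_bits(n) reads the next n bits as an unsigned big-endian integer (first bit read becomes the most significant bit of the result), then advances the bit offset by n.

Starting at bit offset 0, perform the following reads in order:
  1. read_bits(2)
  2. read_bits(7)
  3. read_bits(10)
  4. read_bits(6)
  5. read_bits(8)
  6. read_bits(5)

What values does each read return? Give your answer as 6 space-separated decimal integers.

Read 1: bits[0:2] width=2 -> value=1 (bin 01); offset now 2 = byte 0 bit 2; 38 bits remain
Read 2: bits[2:9] width=7 -> value=119 (bin 1110111); offset now 9 = byte 1 bit 1; 31 bits remain
Read 3: bits[9:19] width=10 -> value=729 (bin 1011011001); offset now 19 = byte 2 bit 3; 21 bits remain
Read 4: bits[19:25] width=6 -> value=31 (bin 011111); offset now 25 = byte 3 bit 1; 15 bits remain
Read 5: bits[25:33] width=8 -> value=12 (bin 00001100); offset now 33 = byte 4 bit 1; 7 bits remain
Read 6: bits[33:38] width=5 -> value=28 (bin 11100); offset now 38 = byte 4 bit 6; 2 bits remain

Answer: 1 119 729 31 12 28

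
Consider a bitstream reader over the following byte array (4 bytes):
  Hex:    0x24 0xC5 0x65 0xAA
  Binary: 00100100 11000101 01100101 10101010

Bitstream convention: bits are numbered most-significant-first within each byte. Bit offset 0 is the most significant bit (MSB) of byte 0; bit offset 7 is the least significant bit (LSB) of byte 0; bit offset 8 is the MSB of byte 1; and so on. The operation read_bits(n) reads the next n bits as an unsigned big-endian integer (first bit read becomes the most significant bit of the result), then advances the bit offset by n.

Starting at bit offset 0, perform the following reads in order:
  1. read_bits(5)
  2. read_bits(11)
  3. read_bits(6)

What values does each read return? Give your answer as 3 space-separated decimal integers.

Read 1: bits[0:5] width=5 -> value=4 (bin 00100); offset now 5 = byte 0 bit 5; 27 bits remain
Read 2: bits[5:16] width=11 -> value=1221 (bin 10011000101); offset now 16 = byte 2 bit 0; 16 bits remain
Read 3: bits[16:22] width=6 -> value=25 (bin 011001); offset now 22 = byte 2 bit 6; 10 bits remain

Answer: 4 1221 25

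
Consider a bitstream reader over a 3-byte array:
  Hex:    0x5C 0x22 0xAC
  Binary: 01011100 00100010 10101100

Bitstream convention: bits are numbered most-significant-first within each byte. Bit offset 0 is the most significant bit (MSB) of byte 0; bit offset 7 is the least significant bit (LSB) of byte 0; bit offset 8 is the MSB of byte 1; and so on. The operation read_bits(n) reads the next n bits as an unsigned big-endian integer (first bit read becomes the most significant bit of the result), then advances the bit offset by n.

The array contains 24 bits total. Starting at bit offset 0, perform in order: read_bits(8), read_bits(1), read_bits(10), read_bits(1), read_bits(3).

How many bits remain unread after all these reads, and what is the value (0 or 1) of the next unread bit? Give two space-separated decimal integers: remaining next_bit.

Answer: 1 0

Derivation:
Read 1: bits[0:8] width=8 -> value=92 (bin 01011100); offset now 8 = byte 1 bit 0; 16 bits remain
Read 2: bits[8:9] width=1 -> value=0 (bin 0); offset now 9 = byte 1 bit 1; 15 bits remain
Read 3: bits[9:19] width=10 -> value=277 (bin 0100010101); offset now 19 = byte 2 bit 3; 5 bits remain
Read 4: bits[19:20] width=1 -> value=0 (bin 0); offset now 20 = byte 2 bit 4; 4 bits remain
Read 5: bits[20:23] width=3 -> value=6 (bin 110); offset now 23 = byte 2 bit 7; 1 bits remain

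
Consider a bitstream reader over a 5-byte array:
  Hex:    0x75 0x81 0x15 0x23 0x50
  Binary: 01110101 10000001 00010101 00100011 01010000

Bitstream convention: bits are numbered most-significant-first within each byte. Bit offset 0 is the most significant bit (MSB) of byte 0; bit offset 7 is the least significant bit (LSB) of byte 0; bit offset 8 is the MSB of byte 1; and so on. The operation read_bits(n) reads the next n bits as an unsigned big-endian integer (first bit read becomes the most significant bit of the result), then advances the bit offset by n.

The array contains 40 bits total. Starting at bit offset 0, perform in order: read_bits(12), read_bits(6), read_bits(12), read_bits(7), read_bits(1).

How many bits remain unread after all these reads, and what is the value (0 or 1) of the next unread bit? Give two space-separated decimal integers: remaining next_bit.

Answer: 2 0

Derivation:
Read 1: bits[0:12] width=12 -> value=1880 (bin 011101011000); offset now 12 = byte 1 bit 4; 28 bits remain
Read 2: bits[12:18] width=6 -> value=4 (bin 000100); offset now 18 = byte 2 bit 2; 22 bits remain
Read 3: bits[18:30] width=12 -> value=1352 (bin 010101001000); offset now 30 = byte 3 bit 6; 10 bits remain
Read 4: bits[30:37] width=7 -> value=106 (bin 1101010); offset now 37 = byte 4 bit 5; 3 bits remain
Read 5: bits[37:38] width=1 -> value=0 (bin 0); offset now 38 = byte 4 bit 6; 2 bits remain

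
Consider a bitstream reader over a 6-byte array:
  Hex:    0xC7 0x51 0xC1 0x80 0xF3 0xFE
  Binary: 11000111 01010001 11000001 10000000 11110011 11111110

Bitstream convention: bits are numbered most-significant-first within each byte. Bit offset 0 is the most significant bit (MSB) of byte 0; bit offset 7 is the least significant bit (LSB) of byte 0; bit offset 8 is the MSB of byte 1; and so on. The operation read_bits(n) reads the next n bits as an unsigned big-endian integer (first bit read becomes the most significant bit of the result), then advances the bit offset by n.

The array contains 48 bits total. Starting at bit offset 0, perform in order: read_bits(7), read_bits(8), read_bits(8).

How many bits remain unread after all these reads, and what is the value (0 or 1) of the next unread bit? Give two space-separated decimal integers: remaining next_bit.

Read 1: bits[0:7] width=7 -> value=99 (bin 1100011); offset now 7 = byte 0 bit 7; 41 bits remain
Read 2: bits[7:15] width=8 -> value=168 (bin 10101000); offset now 15 = byte 1 bit 7; 33 bits remain
Read 3: bits[15:23] width=8 -> value=224 (bin 11100000); offset now 23 = byte 2 bit 7; 25 bits remain

Answer: 25 1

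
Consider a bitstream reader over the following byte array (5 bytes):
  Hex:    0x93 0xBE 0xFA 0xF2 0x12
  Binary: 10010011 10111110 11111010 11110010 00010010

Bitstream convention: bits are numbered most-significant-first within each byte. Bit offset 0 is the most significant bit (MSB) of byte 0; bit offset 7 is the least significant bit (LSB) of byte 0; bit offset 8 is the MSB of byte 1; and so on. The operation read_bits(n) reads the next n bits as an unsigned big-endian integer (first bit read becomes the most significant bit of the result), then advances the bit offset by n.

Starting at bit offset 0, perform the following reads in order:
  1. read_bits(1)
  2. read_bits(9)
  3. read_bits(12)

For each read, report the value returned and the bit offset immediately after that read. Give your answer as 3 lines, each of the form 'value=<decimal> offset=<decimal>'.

Read 1: bits[0:1] width=1 -> value=1 (bin 1); offset now 1 = byte 0 bit 1; 39 bits remain
Read 2: bits[1:10] width=9 -> value=78 (bin 001001110); offset now 10 = byte 1 bit 2; 30 bits remain
Read 3: bits[10:22] width=12 -> value=4030 (bin 111110111110); offset now 22 = byte 2 bit 6; 18 bits remain

Answer: value=1 offset=1
value=78 offset=10
value=4030 offset=22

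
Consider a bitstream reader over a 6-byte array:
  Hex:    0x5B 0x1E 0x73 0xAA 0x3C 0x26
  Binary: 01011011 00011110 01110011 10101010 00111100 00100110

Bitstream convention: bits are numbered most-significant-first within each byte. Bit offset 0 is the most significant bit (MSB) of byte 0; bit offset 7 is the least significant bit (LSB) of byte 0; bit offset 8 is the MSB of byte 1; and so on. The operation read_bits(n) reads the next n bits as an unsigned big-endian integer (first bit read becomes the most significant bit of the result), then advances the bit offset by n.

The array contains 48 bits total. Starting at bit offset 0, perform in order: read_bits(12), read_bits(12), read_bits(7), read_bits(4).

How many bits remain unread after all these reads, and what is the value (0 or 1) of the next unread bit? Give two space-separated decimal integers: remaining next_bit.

Read 1: bits[0:12] width=12 -> value=1457 (bin 010110110001); offset now 12 = byte 1 bit 4; 36 bits remain
Read 2: bits[12:24] width=12 -> value=3699 (bin 111001110011); offset now 24 = byte 3 bit 0; 24 bits remain
Read 3: bits[24:31] width=7 -> value=85 (bin 1010101); offset now 31 = byte 3 bit 7; 17 bits remain
Read 4: bits[31:35] width=4 -> value=1 (bin 0001); offset now 35 = byte 4 bit 3; 13 bits remain

Answer: 13 1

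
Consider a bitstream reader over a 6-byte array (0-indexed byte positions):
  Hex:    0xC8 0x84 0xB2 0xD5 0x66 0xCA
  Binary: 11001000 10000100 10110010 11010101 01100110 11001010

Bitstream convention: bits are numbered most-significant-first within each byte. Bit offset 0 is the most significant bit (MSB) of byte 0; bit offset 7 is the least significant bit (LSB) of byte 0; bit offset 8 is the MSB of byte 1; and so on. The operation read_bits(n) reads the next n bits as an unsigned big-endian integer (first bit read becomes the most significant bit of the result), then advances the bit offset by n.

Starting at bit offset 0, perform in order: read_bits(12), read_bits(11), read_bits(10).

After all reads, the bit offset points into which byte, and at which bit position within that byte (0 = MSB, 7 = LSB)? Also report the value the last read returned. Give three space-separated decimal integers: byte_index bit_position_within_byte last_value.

Answer: 4 1 426

Derivation:
Read 1: bits[0:12] width=12 -> value=3208 (bin 110010001000); offset now 12 = byte 1 bit 4; 36 bits remain
Read 2: bits[12:23] width=11 -> value=601 (bin 01001011001); offset now 23 = byte 2 bit 7; 25 bits remain
Read 3: bits[23:33] width=10 -> value=426 (bin 0110101010); offset now 33 = byte 4 bit 1; 15 bits remain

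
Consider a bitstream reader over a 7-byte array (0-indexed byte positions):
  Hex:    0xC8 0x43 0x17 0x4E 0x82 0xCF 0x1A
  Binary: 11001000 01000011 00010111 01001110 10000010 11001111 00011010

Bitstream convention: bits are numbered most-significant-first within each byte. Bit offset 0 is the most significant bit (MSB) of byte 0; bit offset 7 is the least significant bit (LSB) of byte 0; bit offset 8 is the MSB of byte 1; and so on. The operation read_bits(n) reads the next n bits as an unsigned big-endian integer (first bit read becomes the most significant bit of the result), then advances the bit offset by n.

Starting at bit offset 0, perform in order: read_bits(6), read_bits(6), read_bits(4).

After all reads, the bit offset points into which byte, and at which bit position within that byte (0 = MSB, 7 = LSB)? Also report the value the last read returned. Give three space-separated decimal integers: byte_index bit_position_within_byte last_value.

Read 1: bits[0:6] width=6 -> value=50 (bin 110010); offset now 6 = byte 0 bit 6; 50 bits remain
Read 2: bits[6:12] width=6 -> value=4 (bin 000100); offset now 12 = byte 1 bit 4; 44 bits remain
Read 3: bits[12:16] width=4 -> value=3 (bin 0011); offset now 16 = byte 2 bit 0; 40 bits remain

Answer: 2 0 3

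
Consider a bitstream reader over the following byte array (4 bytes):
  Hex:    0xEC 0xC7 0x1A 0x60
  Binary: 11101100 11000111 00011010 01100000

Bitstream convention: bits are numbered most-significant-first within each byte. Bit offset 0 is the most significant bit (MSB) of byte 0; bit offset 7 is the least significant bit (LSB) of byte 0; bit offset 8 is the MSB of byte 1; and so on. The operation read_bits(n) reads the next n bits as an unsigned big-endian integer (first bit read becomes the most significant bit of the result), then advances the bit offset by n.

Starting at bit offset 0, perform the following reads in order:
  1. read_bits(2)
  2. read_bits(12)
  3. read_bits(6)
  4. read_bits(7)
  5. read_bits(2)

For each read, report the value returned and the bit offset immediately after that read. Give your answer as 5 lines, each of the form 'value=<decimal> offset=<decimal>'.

Answer: value=3 offset=2
value=2865 offset=14
value=49 offset=20
value=83 offset=27
value=0 offset=29

Derivation:
Read 1: bits[0:2] width=2 -> value=3 (bin 11); offset now 2 = byte 0 bit 2; 30 bits remain
Read 2: bits[2:14] width=12 -> value=2865 (bin 101100110001); offset now 14 = byte 1 bit 6; 18 bits remain
Read 3: bits[14:20] width=6 -> value=49 (bin 110001); offset now 20 = byte 2 bit 4; 12 bits remain
Read 4: bits[20:27] width=7 -> value=83 (bin 1010011); offset now 27 = byte 3 bit 3; 5 bits remain
Read 5: bits[27:29] width=2 -> value=0 (bin 00); offset now 29 = byte 3 bit 5; 3 bits remain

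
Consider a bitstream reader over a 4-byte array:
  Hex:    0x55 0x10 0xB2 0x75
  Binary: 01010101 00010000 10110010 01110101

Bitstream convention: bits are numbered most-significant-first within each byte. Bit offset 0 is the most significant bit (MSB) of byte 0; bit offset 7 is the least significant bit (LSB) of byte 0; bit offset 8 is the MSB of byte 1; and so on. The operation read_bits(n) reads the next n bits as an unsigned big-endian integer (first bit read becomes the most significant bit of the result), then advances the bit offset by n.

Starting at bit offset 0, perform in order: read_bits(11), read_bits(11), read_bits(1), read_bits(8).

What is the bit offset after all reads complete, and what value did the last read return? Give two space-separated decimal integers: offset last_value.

Answer: 31 58

Derivation:
Read 1: bits[0:11] width=11 -> value=680 (bin 01010101000); offset now 11 = byte 1 bit 3; 21 bits remain
Read 2: bits[11:22] width=11 -> value=1068 (bin 10000101100); offset now 22 = byte 2 bit 6; 10 bits remain
Read 3: bits[22:23] width=1 -> value=1 (bin 1); offset now 23 = byte 2 bit 7; 9 bits remain
Read 4: bits[23:31] width=8 -> value=58 (bin 00111010); offset now 31 = byte 3 bit 7; 1 bits remain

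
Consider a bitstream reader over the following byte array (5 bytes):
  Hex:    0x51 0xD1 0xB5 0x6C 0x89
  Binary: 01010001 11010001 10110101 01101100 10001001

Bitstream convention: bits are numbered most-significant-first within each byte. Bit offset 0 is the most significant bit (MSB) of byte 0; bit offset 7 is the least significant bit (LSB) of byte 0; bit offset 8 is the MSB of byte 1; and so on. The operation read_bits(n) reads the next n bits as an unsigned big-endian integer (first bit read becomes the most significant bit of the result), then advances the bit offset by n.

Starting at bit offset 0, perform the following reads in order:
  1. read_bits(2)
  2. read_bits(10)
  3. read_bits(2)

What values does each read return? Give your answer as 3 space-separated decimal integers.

Answer: 1 285 0

Derivation:
Read 1: bits[0:2] width=2 -> value=1 (bin 01); offset now 2 = byte 0 bit 2; 38 bits remain
Read 2: bits[2:12] width=10 -> value=285 (bin 0100011101); offset now 12 = byte 1 bit 4; 28 bits remain
Read 3: bits[12:14] width=2 -> value=0 (bin 00); offset now 14 = byte 1 bit 6; 26 bits remain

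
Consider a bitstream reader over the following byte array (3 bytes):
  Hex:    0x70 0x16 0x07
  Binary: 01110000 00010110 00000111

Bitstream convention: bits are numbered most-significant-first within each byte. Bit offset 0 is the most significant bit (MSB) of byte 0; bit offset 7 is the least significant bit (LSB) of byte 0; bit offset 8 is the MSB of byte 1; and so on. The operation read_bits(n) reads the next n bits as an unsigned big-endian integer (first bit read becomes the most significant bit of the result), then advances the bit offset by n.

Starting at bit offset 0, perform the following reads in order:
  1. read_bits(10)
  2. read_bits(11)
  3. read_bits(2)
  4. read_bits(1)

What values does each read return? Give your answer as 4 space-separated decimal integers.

Answer: 448 704 3 1

Derivation:
Read 1: bits[0:10] width=10 -> value=448 (bin 0111000000); offset now 10 = byte 1 bit 2; 14 bits remain
Read 2: bits[10:21] width=11 -> value=704 (bin 01011000000); offset now 21 = byte 2 bit 5; 3 bits remain
Read 3: bits[21:23] width=2 -> value=3 (bin 11); offset now 23 = byte 2 bit 7; 1 bits remain
Read 4: bits[23:24] width=1 -> value=1 (bin 1); offset now 24 = byte 3 bit 0; 0 bits remain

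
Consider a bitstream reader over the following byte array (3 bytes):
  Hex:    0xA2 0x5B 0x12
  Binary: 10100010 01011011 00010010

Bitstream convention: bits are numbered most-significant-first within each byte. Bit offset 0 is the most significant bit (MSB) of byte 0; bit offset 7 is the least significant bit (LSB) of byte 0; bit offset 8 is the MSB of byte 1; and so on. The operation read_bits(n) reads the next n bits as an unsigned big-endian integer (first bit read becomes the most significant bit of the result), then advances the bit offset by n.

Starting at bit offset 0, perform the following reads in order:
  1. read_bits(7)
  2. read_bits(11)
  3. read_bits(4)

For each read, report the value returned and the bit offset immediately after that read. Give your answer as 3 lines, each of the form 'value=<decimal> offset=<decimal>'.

Read 1: bits[0:7] width=7 -> value=81 (bin 1010001); offset now 7 = byte 0 bit 7; 17 bits remain
Read 2: bits[7:18] width=11 -> value=364 (bin 00101101100); offset now 18 = byte 2 bit 2; 6 bits remain
Read 3: bits[18:22] width=4 -> value=4 (bin 0100); offset now 22 = byte 2 bit 6; 2 bits remain

Answer: value=81 offset=7
value=364 offset=18
value=4 offset=22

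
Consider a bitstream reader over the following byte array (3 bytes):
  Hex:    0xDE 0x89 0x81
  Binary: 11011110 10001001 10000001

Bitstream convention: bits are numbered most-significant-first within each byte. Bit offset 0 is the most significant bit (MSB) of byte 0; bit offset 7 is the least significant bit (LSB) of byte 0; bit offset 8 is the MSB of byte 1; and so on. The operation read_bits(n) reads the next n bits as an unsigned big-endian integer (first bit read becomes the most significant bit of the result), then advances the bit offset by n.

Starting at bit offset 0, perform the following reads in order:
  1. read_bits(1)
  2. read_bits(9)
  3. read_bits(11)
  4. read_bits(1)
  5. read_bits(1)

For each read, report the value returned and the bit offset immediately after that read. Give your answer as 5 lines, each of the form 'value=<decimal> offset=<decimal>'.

Answer: value=1 offset=1
value=378 offset=10
value=304 offset=21
value=0 offset=22
value=0 offset=23

Derivation:
Read 1: bits[0:1] width=1 -> value=1 (bin 1); offset now 1 = byte 0 bit 1; 23 bits remain
Read 2: bits[1:10] width=9 -> value=378 (bin 101111010); offset now 10 = byte 1 bit 2; 14 bits remain
Read 3: bits[10:21] width=11 -> value=304 (bin 00100110000); offset now 21 = byte 2 bit 5; 3 bits remain
Read 4: bits[21:22] width=1 -> value=0 (bin 0); offset now 22 = byte 2 bit 6; 2 bits remain
Read 5: bits[22:23] width=1 -> value=0 (bin 0); offset now 23 = byte 2 bit 7; 1 bits remain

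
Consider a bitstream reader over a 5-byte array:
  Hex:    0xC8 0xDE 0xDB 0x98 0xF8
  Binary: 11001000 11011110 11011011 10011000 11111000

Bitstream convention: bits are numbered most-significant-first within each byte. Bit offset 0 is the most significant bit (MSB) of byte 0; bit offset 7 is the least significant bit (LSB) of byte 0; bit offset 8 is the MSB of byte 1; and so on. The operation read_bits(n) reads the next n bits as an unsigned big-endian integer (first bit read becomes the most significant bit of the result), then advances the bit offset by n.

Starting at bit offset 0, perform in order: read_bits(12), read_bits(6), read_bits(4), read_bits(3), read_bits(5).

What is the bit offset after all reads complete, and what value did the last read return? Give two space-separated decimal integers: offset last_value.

Read 1: bits[0:12] width=12 -> value=3213 (bin 110010001101); offset now 12 = byte 1 bit 4; 28 bits remain
Read 2: bits[12:18] width=6 -> value=59 (bin 111011); offset now 18 = byte 2 bit 2; 22 bits remain
Read 3: bits[18:22] width=4 -> value=6 (bin 0110); offset now 22 = byte 2 bit 6; 18 bits remain
Read 4: bits[22:25] width=3 -> value=7 (bin 111); offset now 25 = byte 3 bit 1; 15 bits remain
Read 5: bits[25:30] width=5 -> value=6 (bin 00110); offset now 30 = byte 3 bit 6; 10 bits remain

Answer: 30 6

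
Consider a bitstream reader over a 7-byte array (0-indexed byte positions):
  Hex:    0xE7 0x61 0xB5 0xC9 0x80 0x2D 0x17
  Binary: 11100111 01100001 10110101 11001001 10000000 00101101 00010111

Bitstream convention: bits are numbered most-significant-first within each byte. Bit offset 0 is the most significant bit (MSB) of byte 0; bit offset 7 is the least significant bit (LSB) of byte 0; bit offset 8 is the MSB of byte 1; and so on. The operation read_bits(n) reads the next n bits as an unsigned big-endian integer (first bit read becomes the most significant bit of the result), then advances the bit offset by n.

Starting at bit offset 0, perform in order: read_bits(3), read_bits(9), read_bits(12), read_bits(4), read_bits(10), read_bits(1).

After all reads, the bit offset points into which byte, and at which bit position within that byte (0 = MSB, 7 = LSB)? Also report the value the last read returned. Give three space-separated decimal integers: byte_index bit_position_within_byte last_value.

Answer: 4 7 0

Derivation:
Read 1: bits[0:3] width=3 -> value=7 (bin 111); offset now 3 = byte 0 bit 3; 53 bits remain
Read 2: bits[3:12] width=9 -> value=118 (bin 001110110); offset now 12 = byte 1 bit 4; 44 bits remain
Read 3: bits[12:24] width=12 -> value=437 (bin 000110110101); offset now 24 = byte 3 bit 0; 32 bits remain
Read 4: bits[24:28] width=4 -> value=12 (bin 1100); offset now 28 = byte 3 bit 4; 28 bits remain
Read 5: bits[28:38] width=10 -> value=608 (bin 1001100000); offset now 38 = byte 4 bit 6; 18 bits remain
Read 6: bits[38:39] width=1 -> value=0 (bin 0); offset now 39 = byte 4 bit 7; 17 bits remain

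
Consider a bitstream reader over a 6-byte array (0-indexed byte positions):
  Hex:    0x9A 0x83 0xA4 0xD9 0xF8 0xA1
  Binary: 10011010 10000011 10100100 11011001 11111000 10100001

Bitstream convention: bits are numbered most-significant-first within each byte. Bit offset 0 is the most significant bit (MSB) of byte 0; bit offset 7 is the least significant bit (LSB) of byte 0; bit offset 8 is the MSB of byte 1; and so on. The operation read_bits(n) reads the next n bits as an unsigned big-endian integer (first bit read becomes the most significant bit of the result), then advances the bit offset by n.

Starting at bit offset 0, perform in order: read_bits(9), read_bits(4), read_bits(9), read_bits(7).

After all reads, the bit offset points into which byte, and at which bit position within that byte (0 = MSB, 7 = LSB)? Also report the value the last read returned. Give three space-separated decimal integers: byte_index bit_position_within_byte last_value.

Read 1: bits[0:9] width=9 -> value=309 (bin 100110101); offset now 9 = byte 1 bit 1; 39 bits remain
Read 2: bits[9:13] width=4 -> value=0 (bin 0000); offset now 13 = byte 1 bit 5; 35 bits remain
Read 3: bits[13:22] width=9 -> value=233 (bin 011101001); offset now 22 = byte 2 bit 6; 26 bits remain
Read 4: bits[22:29] width=7 -> value=27 (bin 0011011); offset now 29 = byte 3 bit 5; 19 bits remain

Answer: 3 5 27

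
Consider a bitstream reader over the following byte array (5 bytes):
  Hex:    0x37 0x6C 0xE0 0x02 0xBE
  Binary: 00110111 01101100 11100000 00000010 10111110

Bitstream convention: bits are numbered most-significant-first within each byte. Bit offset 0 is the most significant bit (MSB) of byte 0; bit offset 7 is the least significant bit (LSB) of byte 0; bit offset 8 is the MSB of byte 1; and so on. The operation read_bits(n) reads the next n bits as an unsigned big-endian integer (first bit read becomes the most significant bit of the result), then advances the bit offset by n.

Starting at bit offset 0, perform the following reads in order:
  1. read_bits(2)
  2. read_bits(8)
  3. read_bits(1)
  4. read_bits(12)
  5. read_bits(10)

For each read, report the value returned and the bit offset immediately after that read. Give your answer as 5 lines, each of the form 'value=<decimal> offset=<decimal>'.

Answer: value=0 offset=2
value=221 offset=10
value=1 offset=11
value=1648 offset=23
value=5 offset=33

Derivation:
Read 1: bits[0:2] width=2 -> value=0 (bin 00); offset now 2 = byte 0 bit 2; 38 bits remain
Read 2: bits[2:10] width=8 -> value=221 (bin 11011101); offset now 10 = byte 1 bit 2; 30 bits remain
Read 3: bits[10:11] width=1 -> value=1 (bin 1); offset now 11 = byte 1 bit 3; 29 bits remain
Read 4: bits[11:23] width=12 -> value=1648 (bin 011001110000); offset now 23 = byte 2 bit 7; 17 bits remain
Read 5: bits[23:33] width=10 -> value=5 (bin 0000000101); offset now 33 = byte 4 bit 1; 7 bits remain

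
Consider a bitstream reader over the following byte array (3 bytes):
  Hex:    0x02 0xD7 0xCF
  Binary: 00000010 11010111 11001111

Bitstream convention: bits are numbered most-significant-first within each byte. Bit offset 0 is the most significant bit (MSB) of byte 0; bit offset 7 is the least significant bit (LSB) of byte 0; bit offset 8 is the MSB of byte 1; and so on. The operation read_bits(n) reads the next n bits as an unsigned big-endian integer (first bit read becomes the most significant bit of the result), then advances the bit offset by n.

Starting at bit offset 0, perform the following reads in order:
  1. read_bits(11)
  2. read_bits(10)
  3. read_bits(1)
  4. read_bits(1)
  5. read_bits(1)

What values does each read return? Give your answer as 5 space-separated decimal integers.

Answer: 22 761 1 1 1

Derivation:
Read 1: bits[0:11] width=11 -> value=22 (bin 00000010110); offset now 11 = byte 1 bit 3; 13 bits remain
Read 2: bits[11:21] width=10 -> value=761 (bin 1011111001); offset now 21 = byte 2 bit 5; 3 bits remain
Read 3: bits[21:22] width=1 -> value=1 (bin 1); offset now 22 = byte 2 bit 6; 2 bits remain
Read 4: bits[22:23] width=1 -> value=1 (bin 1); offset now 23 = byte 2 bit 7; 1 bits remain
Read 5: bits[23:24] width=1 -> value=1 (bin 1); offset now 24 = byte 3 bit 0; 0 bits remain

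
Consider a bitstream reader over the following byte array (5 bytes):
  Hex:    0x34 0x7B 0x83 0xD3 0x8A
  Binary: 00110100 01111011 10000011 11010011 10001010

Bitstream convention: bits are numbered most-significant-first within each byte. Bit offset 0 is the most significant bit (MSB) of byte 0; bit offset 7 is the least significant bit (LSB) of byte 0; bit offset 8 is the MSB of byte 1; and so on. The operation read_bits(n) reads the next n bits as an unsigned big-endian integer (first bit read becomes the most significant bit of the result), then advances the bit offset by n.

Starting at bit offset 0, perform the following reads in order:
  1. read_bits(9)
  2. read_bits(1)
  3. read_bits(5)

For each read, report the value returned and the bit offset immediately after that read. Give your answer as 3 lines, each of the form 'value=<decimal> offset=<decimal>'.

Answer: value=104 offset=9
value=1 offset=10
value=29 offset=15

Derivation:
Read 1: bits[0:9] width=9 -> value=104 (bin 001101000); offset now 9 = byte 1 bit 1; 31 bits remain
Read 2: bits[9:10] width=1 -> value=1 (bin 1); offset now 10 = byte 1 bit 2; 30 bits remain
Read 3: bits[10:15] width=5 -> value=29 (bin 11101); offset now 15 = byte 1 bit 7; 25 bits remain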